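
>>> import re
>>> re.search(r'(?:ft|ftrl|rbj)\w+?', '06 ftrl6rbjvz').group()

Branches in `(...|...)` are attempted left-to-right; the first branch that allows the whole pattern to succeed is taken.
The match spans [3:6] → 'ftr'.

'ftr'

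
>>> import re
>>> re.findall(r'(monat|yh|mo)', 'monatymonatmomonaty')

['monat', 'monat', 'mo', 'monat']

Branches in `(...|...)` are attempted left-to-right; the first branch that allows the whole pattern to succeed is taken.
`findall` collects group 1 from each match (4 total).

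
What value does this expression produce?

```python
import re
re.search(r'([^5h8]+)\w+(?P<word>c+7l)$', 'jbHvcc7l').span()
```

(0, 8)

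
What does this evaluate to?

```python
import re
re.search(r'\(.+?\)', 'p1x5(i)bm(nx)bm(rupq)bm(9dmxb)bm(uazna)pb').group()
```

'(i)'

Unlike `match`, `search` isn't anchored — it looks for the pattern anywhere in the string.
The match spans [4:7] → '(i)'.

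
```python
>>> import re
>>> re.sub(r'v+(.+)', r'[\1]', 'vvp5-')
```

'[p5-]'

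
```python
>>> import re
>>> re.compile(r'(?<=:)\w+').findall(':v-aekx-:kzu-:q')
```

['v', 'kzu', 'q']

The `(?=…)`/`(?<=…)` assertion just peeks at neighbouring text; it doesn't advance the match position.
Walking the string: at [1:2] → 'v'; at [9:12] → 'kzu'; at [14:15] → 'q'.
`findall` yields the raw match text (3 of them) because the pattern has no groups.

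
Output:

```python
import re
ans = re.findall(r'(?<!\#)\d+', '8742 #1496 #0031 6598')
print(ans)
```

['8742', '496', '031', '6598']

A negative assertion filters positions out without eating any characters.
Since nothing is captured, `findall` lists the 4 matched substrings directly.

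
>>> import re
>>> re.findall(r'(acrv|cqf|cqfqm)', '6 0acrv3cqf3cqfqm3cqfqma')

['acrv', 'cqf', 'cqf', 'cqf']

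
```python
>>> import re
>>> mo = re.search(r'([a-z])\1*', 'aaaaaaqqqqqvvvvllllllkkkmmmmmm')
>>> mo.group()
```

'aaaaaa'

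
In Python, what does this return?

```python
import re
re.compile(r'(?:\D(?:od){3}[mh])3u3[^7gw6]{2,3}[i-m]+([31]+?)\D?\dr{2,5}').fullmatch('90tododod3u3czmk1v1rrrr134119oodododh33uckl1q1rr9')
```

None

Pattern: a non-digit, then the literal 'od' repeated 3 times, then one of [mh] (non-capturing group); then the literal '3u3', then 2 to 3 of any character except [7gw6], then one or more of a character in [i-m]; then one or more of one of [31] (lazy) (captured); then optionally a non-digit, then a digit, then 2 to 5 of a literal 'r'.
`re.fullmatch` is like wrapping the pattern in `^…$` (in single-line mode).
Here the string isn't matched end-to-end, so the call returns None.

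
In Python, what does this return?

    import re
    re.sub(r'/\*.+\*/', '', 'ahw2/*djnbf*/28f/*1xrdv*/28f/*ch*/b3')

Each match is replaced by ''.

'ahw2b3'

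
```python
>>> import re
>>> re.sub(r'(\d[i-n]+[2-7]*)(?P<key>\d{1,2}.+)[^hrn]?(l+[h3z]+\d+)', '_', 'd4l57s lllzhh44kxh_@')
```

'd_kxh_@'

The pattern matches a digit, then one or more of a character in [i-n], then zero or more of a character in [2-7] (captured); then 1 to 2 of a digit, then one or more of any character (captured as 'key'); then optionally any character except [hrn]; then one or more of the literal 'l', then one or more of one of [h3z], then one or more of a digit (captured).
Each match is replaced by '_'.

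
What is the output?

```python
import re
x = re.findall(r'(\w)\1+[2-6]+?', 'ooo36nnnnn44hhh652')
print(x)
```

['o', 'n', 'h']

`\1` has to match the exact text group 1 already captured.
Scanning left to right: at [0:4] match 'ooo3', group 1 = 'o'; at [5:11] match 'nnnnn4', group 1 = 'n'; at [12:16] match 'hhh6', group 1 = 'h'.
One capturing group, so `findall` returns just the captured substring from each match — 3 in all.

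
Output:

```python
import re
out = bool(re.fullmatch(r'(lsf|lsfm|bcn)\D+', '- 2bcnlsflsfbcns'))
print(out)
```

`re.fullmatch` is like wrapping the pattern in `^…$` (in single-line mode).
Here the pattern can't cover the whole string, so the call returns None, and `bool(None)` is False.

False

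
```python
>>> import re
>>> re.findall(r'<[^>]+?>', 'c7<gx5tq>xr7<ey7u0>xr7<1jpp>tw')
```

Matches: at [2:9] → '<gx5tq>'; at [12:19] → '<ey7u0>'; at [22:28] → '<1jpp>'.
With no groups in the pattern, `findall` gives back each whole match — 3 here.

['<gx5tq>', '<ey7u0>', '<1jpp>']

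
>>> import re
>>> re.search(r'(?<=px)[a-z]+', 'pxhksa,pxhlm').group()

'hksa'

Lookahead/lookbehind check context without consuming it, so the matched span excludes the asserted characters.
`re.search` tries every starting position until one works.
The match spans [2:6] → 'hksa'.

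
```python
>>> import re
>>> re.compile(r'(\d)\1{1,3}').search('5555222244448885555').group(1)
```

'5'

The backreference `\1` re-matches whatever the first group consumed, character for character.
`search` walks the string left to right and returns the first match it finds.
The match spans [0:4] → '5555'.
Captured: group 1 = '5'.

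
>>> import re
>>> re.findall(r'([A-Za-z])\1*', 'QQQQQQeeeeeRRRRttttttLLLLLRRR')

`\1` has to match the exact text group 1 already captured.
One capturing group, so `findall` returns just the captured substring from each match — 6 in all.

['Q', 'e', 'R', 't', 'L', 'R']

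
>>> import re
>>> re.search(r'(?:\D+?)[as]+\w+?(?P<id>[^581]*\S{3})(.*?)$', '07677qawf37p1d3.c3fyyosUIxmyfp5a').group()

'qawf37p1d3.c3fyyosUIxmyfp5a'

Pattern: one or more of a non-digit (lazy) (non-capturing group); then one or more of one of [as], then one or more of a word character (lazy); then zero or more of any character except [581], then exactly 3 of a non-whitespace character (captured as 'id'); then zero or more of any character (lazy) (captured); then anchored at the end.
The match spans [5:32] → 'qawf37p1d3.c3fyyosUIxmyfp5a'.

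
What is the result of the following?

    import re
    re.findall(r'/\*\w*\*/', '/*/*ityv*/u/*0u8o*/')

['/*ityv*/', '/*0u8o*/']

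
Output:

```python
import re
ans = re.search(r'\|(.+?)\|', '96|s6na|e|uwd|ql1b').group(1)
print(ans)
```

`search` walks the string left to right and returns the first match it finds.
The match spans [2:8] → '|s6na|'.
Captured: group 1 = 's6na'.

s6na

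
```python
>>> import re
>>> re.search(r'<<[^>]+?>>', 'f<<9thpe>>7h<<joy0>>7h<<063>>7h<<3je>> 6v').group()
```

The match spans [1:10] → '<<9thpe>>'.

'<<9thpe>>'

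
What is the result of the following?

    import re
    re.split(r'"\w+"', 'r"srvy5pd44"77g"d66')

['r', '77g"d66']

Matches to split on: at [1:12] → '"srvy5pd44"'.
`split` removes every match and returns the 2 fragments in between.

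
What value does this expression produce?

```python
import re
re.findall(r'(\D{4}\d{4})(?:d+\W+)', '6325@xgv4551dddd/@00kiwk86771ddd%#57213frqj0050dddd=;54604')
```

['@xgv4551', 'frqj0050']

This matches exactly 4 of a non-digit, then exactly 4 of a digit (captured); then one or more of the literal 'd', then one or more of a non-word character (non-capturing group).
Walking the string: at [4:18] match '@xgv4551dddd/@', group 1 = '@xgv4551'; at [39:53] match 'frqj0050dddd=;', group 1 = 'frqj0050'.
Because there's exactly one group, `findall` drops the full match and keeps group 1 from each hit.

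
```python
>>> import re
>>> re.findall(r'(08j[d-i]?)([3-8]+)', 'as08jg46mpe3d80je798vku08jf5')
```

With 2 capturing groups, `findall` returns a 2-tuple per match.

[('08jg', '46'), ('08jf', '5')]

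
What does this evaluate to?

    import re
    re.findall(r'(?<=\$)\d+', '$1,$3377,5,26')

Lookahead/lookbehind check context without consuming it, so the matched span excludes the asserted characters.
No capturing groups, so `findall` returns the 2 full match strings.

['1', '3377']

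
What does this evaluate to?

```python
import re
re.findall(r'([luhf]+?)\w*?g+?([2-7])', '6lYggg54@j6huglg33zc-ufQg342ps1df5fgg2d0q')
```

[('l', '5'), ('h', '3'), ('u', '3'), ('f', '2')]

This matches one or more of one of [luhf] (lazy) (captured); then zero or more of a word character (lazy), then one or more of the literal 'g' (lazy); then a character in [2-7] (captured).
With 2 capturing groups, `findall` returns a 2-tuple per match.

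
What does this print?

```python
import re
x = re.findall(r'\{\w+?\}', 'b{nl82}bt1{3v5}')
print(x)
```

['{nl82}', '{3v5}']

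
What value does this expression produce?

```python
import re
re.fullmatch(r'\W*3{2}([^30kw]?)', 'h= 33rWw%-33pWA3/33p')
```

None

This matches zero or more of a non-word character, then exactly 2 of the literal '3'; then optionally any character except [30kw] (captured).
`re.fullmatch` requires the pattern to consume the entire string.
Here the string isn't matched end-to-end, so the call returns None.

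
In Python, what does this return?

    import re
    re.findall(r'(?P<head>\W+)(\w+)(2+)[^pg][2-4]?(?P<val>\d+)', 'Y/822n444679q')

[('/', '82', '2', '44679')]

This matches one or more of a non-word character (captured as 'head'); then one or more of a word character (captured); then one or more of a literal '2' (captured); then any character except [pg], then optionally a character in [2-4]; then one or more of a digit (captured as 'val').
Multiple groups make `findall` return tuples — one 4-tuple for the one match.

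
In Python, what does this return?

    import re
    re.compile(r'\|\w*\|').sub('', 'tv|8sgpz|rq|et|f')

'tvrqf'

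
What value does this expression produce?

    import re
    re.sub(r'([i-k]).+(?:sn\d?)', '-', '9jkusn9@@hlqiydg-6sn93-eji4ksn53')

'9-3'

Pattern: a character in [i-k] (captured); then one or more of any character; then the literal 'sn', then optionally a digit (non-capturing group).
Matches: at [1:31] → 'jkusn9@@hlqiydg-6sn93-eji4ksn5'.
Every occurrence is swapped for '-'.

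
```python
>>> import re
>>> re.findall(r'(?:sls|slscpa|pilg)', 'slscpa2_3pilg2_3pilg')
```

['sls', 'pilg', 'pilg']

`|` is ordered: at each position the engine commits to the first alternative that works.
`findall` yields the raw match text (3 of them) because the pattern has no groups.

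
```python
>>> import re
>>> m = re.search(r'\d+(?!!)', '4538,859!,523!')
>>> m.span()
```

Because the assertion is negative and zero-width, positions next to the forbidden text are skipped.
`re.search` scans for the first position where the pattern succeeds.
The match spans [0:4] → '4538'.

(0, 4)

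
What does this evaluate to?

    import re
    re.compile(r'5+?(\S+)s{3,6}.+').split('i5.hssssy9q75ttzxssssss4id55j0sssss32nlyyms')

['i', '.hssssy9q75ttzxssssss4id55j0ss', '']

This matches one or more of a literal '5' (lazy); then one or more of a non-whitespace character (captured); then 3 to 6 of a literal 's', then one or more of any character.
`re.split` interleaves the captured-group text with the surrounding fragments.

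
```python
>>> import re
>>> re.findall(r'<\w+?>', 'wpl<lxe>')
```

['<lxe>']

`findall` yields the raw match text (1 of them) because the pattern has no groups.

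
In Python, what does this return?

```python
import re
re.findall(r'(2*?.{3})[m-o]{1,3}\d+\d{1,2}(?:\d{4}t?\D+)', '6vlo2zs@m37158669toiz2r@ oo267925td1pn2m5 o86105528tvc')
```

['2zs@', '2r@ ', '2m5 ']

Pattern: zero or more of the literal '2' (lazy), then exactly 3 of any character (captured); then 1 to 3 of a character in [m-o], then one or more of a digit, then 1 to 2 of a digit; then exactly 4 of a digit, then optionally a literal 't', then one or more of a non-digit (non-capturing group).
Matches: at [4:21] match '2zs@m37158669toiz', group 1 = '2zs@'; at [21:35] match '2r@ oo267925td', group 1 = '2r@ '; at [38:54] match '2m5 o86105528tvc', group 1 = '2m5 '.
Because there's exactly one group, `findall` drops the full match and keeps group 1 from each hit.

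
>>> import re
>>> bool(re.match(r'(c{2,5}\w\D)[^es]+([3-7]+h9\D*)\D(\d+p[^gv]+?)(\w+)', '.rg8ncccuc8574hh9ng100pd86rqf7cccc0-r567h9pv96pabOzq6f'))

False

The pattern matches 2 to 5 of the literal 'c', then a word character, then a non-digit (captured); then one or more of any character except [es]; then one or more of a character in [3-7], then the literal 'h9', then zero or more of a non-digit (captured); then a non-digit; then one or more of a digit, then a literal 'p', then one or more of any character except [gv] (lazy) (captured); then one or more of a word character (captured).
With `match`, the pattern is implicitly anchored at the beginning.
Here position 0 doesn't satisfy it, so the call returns None, and `bool(None)` is False.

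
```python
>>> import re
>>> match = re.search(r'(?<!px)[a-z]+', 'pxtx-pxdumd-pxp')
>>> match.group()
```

`(?!…)`/`(?<!…)` only lets a position through if the neighbouring text does NOT match; no characters are consumed.
`re.search` scans for the first position where the pattern succeeds.
The match spans [0:4] → 'pxtx'.

'pxtx'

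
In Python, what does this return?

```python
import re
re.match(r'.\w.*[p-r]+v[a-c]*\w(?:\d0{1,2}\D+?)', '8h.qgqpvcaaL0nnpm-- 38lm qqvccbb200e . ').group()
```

'8h.qgqpvcaaL0nnpm-- 38lm qqvccbb200e'

With `match`, the pattern is implicitly anchored at the beginning.
The match spans [0:36] → '8h.qgqpvcaaL0nnpm-- 38lm qqvccbb200e'.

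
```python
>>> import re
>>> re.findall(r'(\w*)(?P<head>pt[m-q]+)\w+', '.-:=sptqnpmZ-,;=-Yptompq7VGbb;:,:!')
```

[('s', 'ptqnpm'), ('Y', 'ptompq')]

Pattern: zero or more of a word character (captured); then the literal 'pt', then one or more of a character in [m-q] (captured as 'head'); then one or more of a word character.
Matches: at [4:12] match 'sptqnpmZ', groups = ('s', 'ptqnpm'); at [17:29] match 'Yptompq7VGbb', groups = ('Y', 'ptompq').
Multiple groups make `findall` return tuples — one 2-tuple for each match.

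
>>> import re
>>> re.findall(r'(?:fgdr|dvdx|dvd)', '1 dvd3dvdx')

Alternation isn't longest-match — the leftmost alternative that fits at this position is chosen.
With no groups in the pattern, `findall` gives back each whole match — 2 here.

['dvd', 'dvdx']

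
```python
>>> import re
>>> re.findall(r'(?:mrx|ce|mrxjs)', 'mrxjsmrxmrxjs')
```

['mrx', 'mrx', 'mrx']

Alternation tries branches left to right and keeps the first one that lets the overall match succeed at that position.
`findall` yields the raw match text (3 of them) because the pattern has no groups.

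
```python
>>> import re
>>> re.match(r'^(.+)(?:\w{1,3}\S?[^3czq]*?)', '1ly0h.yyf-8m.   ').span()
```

`re.match` only tries the pattern at the start of the string.
The match spans [0:13] → '1ly0h.yyf-8m.'.

(0, 13)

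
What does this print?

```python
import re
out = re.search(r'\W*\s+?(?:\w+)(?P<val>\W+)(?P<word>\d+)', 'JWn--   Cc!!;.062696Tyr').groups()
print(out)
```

('!!;.', '062696')

This matches zero or more of a non-word character, then one or more of whitespace (lazy); then one or more of a word character (non-capturing group); then one or more of a non-word character (captured as 'val'); then one or more of a digit (captured as 'word').
`search` walks the string left to right and returns the first match it finds.
The match spans [3:20] → '--   Cc!!;.062696'.
Captured: group 1 = '!!;.', group 2 = '062696'.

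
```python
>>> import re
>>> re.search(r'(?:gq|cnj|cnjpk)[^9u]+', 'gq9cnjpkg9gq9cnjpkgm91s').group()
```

'cnjpkg'

The match spans [3:9] → 'cnjpkg'.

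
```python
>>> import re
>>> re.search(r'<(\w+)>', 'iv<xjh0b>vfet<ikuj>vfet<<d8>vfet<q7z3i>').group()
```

'<xjh0b>'

`search` walks the string left to right and returns the first match it finds.
The match spans [2:9] → '<xjh0b>'.
Captured: group 1 = 'xjh0b'.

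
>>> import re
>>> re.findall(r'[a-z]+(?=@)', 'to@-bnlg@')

The positive lookaround only admits positions where the adjacent text matches; those characters stay outside the span.
With no groups in the pattern, `findall` gives back each whole match — 2 here.

['to', 'bnlg']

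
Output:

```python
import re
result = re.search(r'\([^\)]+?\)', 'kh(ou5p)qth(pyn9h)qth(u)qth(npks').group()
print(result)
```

(ou5p)

The match spans [2:8] → '(ou5p)'.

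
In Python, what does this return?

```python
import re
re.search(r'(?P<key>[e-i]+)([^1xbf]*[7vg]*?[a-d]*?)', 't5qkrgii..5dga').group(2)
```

'..5dga'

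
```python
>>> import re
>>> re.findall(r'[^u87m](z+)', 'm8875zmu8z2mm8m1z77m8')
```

Pattern: any character except [u87m]; then one or more of a literal 'z' (captured).
Matches: at [4:6] match '5z', group 1 = 'z'; at [15:17] match '1z', group 1 = 'z'.
`findall` collects group 1 from each match (2 total).

['z', 'z']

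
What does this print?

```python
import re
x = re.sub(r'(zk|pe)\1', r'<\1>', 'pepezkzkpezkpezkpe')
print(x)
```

<pe><zk>pezkpezkpe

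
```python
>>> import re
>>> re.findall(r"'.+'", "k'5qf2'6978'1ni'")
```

["'5qf2'6978'1ni'"]

With no groups in the pattern, `findall` gives back each whole match — 1 here.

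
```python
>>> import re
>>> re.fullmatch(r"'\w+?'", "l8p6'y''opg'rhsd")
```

None

`re.fullmatch` is like wrapping the pattern in `^…$` (in single-line mode).
Here there's no way to consume every character, so the call returns None.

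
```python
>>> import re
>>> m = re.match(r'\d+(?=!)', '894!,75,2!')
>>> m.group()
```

'894'

The lookaround is zero-width — it requires the adjacent text to match without consuming it, so the asserted text isn't part of the match.
`re.match` won't scan ahead — the pattern has to work from the very first character.
The match spans [0:3] → '894'.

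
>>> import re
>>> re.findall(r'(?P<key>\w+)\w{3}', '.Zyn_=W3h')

Pattern: one or more of a word character (captured as 'key'); then exactly 3 of a word character.
Matches: at [1:5] match 'Zyn_', group 1 = 'Z'.
One capturing group, so `findall` returns just the captured substring from the one match — 1 in all.

['Z']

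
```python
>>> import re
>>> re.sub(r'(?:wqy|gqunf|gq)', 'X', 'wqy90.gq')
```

'X90.X'

`sub` substitutes 'X' at each match site.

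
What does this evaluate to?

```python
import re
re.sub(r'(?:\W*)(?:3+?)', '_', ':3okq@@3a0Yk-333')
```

'_okq_a0Yk___'

Pattern: zero or more of a non-word character (non-capturing group); then one or more of a literal '3' (lazy) (non-capturing group).
A `+?`/`*?`/`{m,n}?` starts at its minimum and grows only as far as needed for what follows to match.
Matches: at [0:2] → ':3'; at [5:8] → '@@3'; at [12:14] → '-3'; at [14:15] → '3'; at [15:16] → '3'.
`sub` substitutes '_' at each match site.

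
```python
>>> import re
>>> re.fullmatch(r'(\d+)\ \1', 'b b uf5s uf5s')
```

None

The backreference `\1` re-matches whatever the first group consumed, character for character.
For `fullmatch`, every character of the input must be accounted for by the pattern.
Here the string isn't matched end-to-end, so the call returns None.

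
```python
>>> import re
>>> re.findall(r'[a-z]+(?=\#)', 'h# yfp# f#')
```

['h', 'yfp', 'f']

Lookahead/lookbehind check context without consuming it, so the matched span excludes the asserted characters.
`findall` yields the raw match text (3 of them) because the pattern has no groups.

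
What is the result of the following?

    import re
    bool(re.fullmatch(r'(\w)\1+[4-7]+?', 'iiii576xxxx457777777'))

False

`fullmatch` succeeds only if the pattern covers the string from start to end.
Here the string isn't matched end-to-end, so the call returns None, and `bool(None)` is False.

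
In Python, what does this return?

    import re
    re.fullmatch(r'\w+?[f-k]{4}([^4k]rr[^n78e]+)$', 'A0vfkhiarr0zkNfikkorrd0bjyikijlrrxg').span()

(0, 35)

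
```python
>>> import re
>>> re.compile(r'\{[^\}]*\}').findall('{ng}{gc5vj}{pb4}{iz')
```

`findall` yields the raw match text (3 of them) because the pattern has no groups.

['{ng}', '{gc5vj}', '{pb4}']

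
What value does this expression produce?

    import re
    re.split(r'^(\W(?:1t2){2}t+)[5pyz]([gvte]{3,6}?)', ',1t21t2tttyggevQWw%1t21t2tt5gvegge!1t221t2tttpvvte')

['', ',1t21t2ttt', 'gge', 'vQWw%1t21t2tt5gvegge!1t221t2tttpvvte']

The `?` after the quantifier makes it lazy — it takes as little as possible before letting the rest of the pattern try.
The group in the pattern means `split` returns the separators' captures alongside the pieces.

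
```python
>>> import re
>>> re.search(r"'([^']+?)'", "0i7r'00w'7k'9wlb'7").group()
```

"'00w'"

The match spans [4:9] → "'00w'".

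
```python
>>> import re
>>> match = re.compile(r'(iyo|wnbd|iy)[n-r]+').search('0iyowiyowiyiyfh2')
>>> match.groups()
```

The match spans [1:4] → 'iyo'.
Captured: group 1 = 'iy'.

('iy',)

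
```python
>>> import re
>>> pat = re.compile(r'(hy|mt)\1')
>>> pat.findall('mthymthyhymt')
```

['hy']

The backreference `\1` re-matches whatever the first group consumed, character for character.
Walking the string: at [6:10] match 'hyhy', group 1 = 'hy'.
`findall` collects group 1 from the one match (1 total).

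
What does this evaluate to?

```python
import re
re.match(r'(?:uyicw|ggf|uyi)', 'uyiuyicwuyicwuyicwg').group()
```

'uyi'

`re.match` won't scan ahead — the pattern has to work from the very first character.
The match spans [0:3] → 'uyi'.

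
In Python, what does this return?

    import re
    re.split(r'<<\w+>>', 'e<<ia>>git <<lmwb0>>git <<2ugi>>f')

`split` removes every match and returns the 4 fragments in between.

['e', 'git ', 'git ', 'f']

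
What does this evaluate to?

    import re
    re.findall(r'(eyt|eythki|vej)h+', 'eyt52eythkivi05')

`findall` collects group 1 from the one match (1 total).

['eyt']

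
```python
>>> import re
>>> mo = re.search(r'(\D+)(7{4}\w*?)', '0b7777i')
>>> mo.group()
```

'b7777'

Pattern: one or more of a non-digit (captured); then exactly 4 of a literal '7', then zero or more of a word character (lazy) (captured).
Unlike `match`, `search` isn't anchored — it looks for the pattern anywhere in the string.
The match spans [1:6] → 'b7777'.
Captured: group 1 = 'b', group 2 = '7777'.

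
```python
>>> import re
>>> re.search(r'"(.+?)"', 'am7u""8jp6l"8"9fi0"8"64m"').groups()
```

('"8jp6l',)

Because the quantifier is non-greedy, it stops expanding at the earliest point where the rest of the pattern can succeed.
Unlike `match`, `search` isn't anchored — it looks for the pattern anywhere in the string.
The match spans [4:12] → '""8jp6l"'.
Captured: group 1 = '"8jp6l'.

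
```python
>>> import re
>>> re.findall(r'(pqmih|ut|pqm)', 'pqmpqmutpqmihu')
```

['pqm', 'pqm', 'ut', 'pqmih']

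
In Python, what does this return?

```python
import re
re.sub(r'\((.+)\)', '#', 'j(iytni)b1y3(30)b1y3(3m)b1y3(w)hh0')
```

'j#hh0'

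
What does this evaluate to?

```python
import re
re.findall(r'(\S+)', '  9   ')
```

['9']

Pattern: one or more of a non-whitespace character (captured).
Matches: at [2:3] match '9', group 1 = '9'.
Because there's exactly one group, `findall` drops the full match and keeps group 1 from the one hit.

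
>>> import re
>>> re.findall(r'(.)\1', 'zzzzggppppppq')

A backreference is literal: `\1` must see the identical characters the first group matched.
With a single group, `findall` returns only what that group captured — 6 items.

['z', 'z', 'g', 'p', 'p', 'p']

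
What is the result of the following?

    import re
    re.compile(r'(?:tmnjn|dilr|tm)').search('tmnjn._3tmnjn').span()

(0, 5)

The regex engine tests alternatives in the order written; an earlier branch that matches wins even if a later one would match more.
`re.search` tries every starting position until one works.
The match spans [0:5] → 'tmnjn'.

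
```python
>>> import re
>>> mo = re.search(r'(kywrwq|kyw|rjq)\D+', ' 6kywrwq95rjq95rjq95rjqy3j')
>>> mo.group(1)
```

'kyw'

The match spans [2:8] → 'kywrwq'.
Captured: group 1 = 'kyw'.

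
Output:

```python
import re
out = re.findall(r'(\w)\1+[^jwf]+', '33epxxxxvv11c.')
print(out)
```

['3']

`\1` has to match the exact text group 1 already captured.
`findall` collects group 1 from the one match (1 total).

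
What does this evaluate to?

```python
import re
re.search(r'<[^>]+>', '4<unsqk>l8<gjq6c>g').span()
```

(1, 8)

`re.search` scans for the first position where the pattern succeeds.
The match spans [1:8] → '<unsqk>'.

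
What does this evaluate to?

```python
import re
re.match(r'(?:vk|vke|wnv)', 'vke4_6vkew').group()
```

'vk'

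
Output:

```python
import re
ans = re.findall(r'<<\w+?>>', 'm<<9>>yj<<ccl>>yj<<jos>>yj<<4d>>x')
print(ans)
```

Matches: at [1:6] → '<<9>>'; at [8:15] → '<<ccl>>'; at [17:24] → '<<jos>>'; at [26:32] → '<<4d>>'.
With no groups in the pattern, `findall` gives back each whole match — 4 here.

['<<9>>', '<<ccl>>', '<<jos>>', '<<4d>>']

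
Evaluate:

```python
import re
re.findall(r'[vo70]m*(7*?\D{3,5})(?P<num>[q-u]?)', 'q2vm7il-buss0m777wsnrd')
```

[('7il-bu', 's'), ('777wsnrd', '')]

This matches one of [vo70], then zero or more of the literal 'm'; then zero or more of the literal '7' (lazy), then 3 to 5 of a non-digit (captured); then optionally a character in [q-u] (captured as 'num').
Scanning left to right: at [2:11] match 'vm7il-bus', groups = ('7il-bu', 's'); at [12:22] match '0m777wsnrd', groups = ('777wsnrd', '').
With 2 capturing groups, `findall` returns a 2-tuple per match.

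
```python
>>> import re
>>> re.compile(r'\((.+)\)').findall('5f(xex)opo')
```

['xex']

Walking the string: at [2:7] match '(xex)', group 1 = 'xex'.
With a single group, `findall` returns only what that group captured — 1 item.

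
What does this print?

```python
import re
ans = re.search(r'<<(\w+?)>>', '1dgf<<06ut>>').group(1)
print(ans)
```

06ut

The match spans [4:12] → '<<06ut>>'.
Captured: group 1 = '06ut'.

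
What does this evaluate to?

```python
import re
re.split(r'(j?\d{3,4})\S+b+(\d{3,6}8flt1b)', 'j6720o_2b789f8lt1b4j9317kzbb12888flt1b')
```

['', 'j6720', '12888flt1b', '']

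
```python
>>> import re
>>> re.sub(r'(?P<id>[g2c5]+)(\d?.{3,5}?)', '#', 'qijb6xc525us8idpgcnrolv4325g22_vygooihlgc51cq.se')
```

This matches one or more of one of [g2c5] (captured as 'id'); then optionally a digit, then 3 to 5 of any character (lazy) (captured).
A non-greedy quantifier consumes as few characters as it can — just enough that the remainder of the pattern still matches from where it stops; whatever follows it matches normally.
Matches: at [6:13] → 'c525us8'; at [16:21] → 'gcnro'; at [25:33] → '25g22_vy'; at [33:37] → 'gooi'; at [39:46] → 'gc51cq.'.
Every occurrence is swapped for '#'.

'qijb6x#idp#lv43##hl#se'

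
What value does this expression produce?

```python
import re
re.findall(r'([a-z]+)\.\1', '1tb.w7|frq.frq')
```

The backreference `\1` re-matches whatever the first group consumed, character for character.
Walking the string: at [7:14] match 'frq.frq', group 1 = 'frq'.
With a single group, `findall` returns only what that group captured — 1 item.

['frq']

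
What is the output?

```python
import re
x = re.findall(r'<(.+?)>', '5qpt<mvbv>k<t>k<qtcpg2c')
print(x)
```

['mvbv', 't']

With the lazy modifier that quantifier settles for the fewest repetitions that let the rest of the pattern succeed (the atoms after it are unaffected and can still be greedy).
Matches: at [4:10] match '<mvbv>', group 1 = 'mvbv'; at [11:14] match '<t>', group 1 = 't'.
With a single group, `findall` returns only what that group captured — 2 items.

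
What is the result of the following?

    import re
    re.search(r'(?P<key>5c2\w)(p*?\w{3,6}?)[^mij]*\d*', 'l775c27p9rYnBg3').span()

Pattern: the literal '5c2', then a word character (captured as 'key'); then zero or more of the literal 'p' (lazy), then 3 to 6 of a word character (lazy) (captured); then zero or more of any character except [mij], then zero or more of a digit.
The match spans [3:15] → '5c27p9rYnBg3'.

(3, 15)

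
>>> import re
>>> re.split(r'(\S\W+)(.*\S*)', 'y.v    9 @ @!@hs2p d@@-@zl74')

The pattern matches a non-whitespace character, then one or more of a non-word character (captured); then zero or more of any character, then zero or more of a non-whitespace character (captured).
Matches to split on: at [0:28] → 'y.v    9 @ @!@hs2p d@@-@zl74'.
`re.split` interleaves the captured-group text with the surrounding fragments.

['', 'y.', 'v    9 @ @!@hs2p d@@-@zl74', '']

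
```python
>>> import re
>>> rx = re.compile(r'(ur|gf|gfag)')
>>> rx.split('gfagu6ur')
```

Alternation isn't longest-match — the leftmost alternative that fits at this position is chosen.
Matches to split on: at [0:2] → 'gf'; at [6:8] → 'ur'.
With a capturing group present, the delimiter's captured portion is kept in the result list.

['', 'gf', 'agu6', 'ur', '']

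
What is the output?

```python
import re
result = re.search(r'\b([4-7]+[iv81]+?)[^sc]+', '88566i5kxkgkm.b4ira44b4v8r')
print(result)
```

The pattern matches a word boundary (`\b`, zero-width); then one or more of a character in [4-7], then one or more of one of [iv81] (lazy) (captured); then one or more of any character except [sc].
`re.search` tries every starting position until one works.
Here nothing in the string fits, so the call returns None.

None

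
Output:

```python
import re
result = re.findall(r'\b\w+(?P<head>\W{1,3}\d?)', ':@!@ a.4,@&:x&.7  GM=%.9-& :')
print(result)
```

['.4', '&.7', '=%.9']

Pattern: a word boundary (`\b`, zero-width); then one or more of a word character; then 1 to 3 of a non-word character, then optionally a digit (captured as 'head').
Matches: at [5:8] match 'a.4', group 1 = '.4'; at [12:16] match 'x&.7', group 1 = '&.7'; at [18:24] match 'GM=%.9', group 1 = '=%.9'.
`findall` collects group 1 from each match (3 total).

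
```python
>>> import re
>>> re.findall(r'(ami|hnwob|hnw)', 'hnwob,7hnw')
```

Alternation isn't longest-match — the leftmost alternative that fits at this position is chosen.
Scanning left to right: at [0:5] match 'hnwob', group 1 = 'hnwob'; at [7:10] match 'hnw', group 1 = 'hnw'.
With a single group, `findall` returns only what that group captured — 2 items.

['hnwob', 'hnw']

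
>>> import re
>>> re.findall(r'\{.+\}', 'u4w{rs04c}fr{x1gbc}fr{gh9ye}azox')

With no groups in the pattern, `findall` gives back each whole match — 1 here.

['{rs04c}fr{x1gbc}fr{gh9ye}']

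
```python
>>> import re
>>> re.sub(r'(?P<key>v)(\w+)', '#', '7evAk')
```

'7e#'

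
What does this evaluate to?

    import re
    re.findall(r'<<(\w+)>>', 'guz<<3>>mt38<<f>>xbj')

['3', 'f']

Walking the string: at [3:8] match '<<3>>', group 1 = '3'; at [12:17] match '<<f>>', group 1 = 'f'.
With a single group, `findall` returns only what that group captured — 2 items.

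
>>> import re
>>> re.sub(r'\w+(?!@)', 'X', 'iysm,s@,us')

A negative assertion filters positions out without eating any characters.
Matches: at [0:4] → 'iysm'; at [8:10] → 'us'.
Every occurrence is swapped for 'X'.

'X,s@,X'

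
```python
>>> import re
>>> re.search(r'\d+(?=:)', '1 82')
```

None

The positive lookaround only admits positions where the adjacent text matches; those characters stay outside the span.
Here no position works, so the call returns None.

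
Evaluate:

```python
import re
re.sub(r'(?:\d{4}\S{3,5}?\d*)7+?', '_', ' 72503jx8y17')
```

' _'

This matches exactly 4 of a digit, then 3 to 5 of a non-whitespace character (lazy), then zero or more of a digit (non-capturing group); then one or more of a literal '7' (lazy).
Matches: at [1:12] → '72503jx8y17'.
Every occurrence is swapped for '_'.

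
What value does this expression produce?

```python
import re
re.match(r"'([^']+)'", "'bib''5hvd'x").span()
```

With `match`, the pattern is implicitly anchored at the beginning.
The match spans [0:5] → "'bib'".
Captured: group 1 = 'bib'.

(0, 5)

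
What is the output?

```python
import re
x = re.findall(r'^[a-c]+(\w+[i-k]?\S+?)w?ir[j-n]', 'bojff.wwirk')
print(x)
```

['ojff.w']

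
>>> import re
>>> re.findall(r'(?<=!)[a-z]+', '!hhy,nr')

Because the assertion is zero-width, the text it checks is not consumed and won't appear in the result.
With no groups in the pattern, `findall` gives back each whole match — 1 here.

['hhy']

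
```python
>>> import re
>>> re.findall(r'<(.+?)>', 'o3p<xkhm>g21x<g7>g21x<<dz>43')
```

['xkhm', 'g7', '<dz']

A non-greedy quantifier consumes as few characters as it can — just enough that the remainder of the pattern still matches from where it stops; whatever follows it matches normally.
Walking the string: at [3:9] match '<xkhm>', group 1 = 'xkhm'; at [13:17] match '<g7>', group 1 = 'g7'; at [21:26] match '<<dz>', group 1 = '<dz'.
With a single group, `findall` returns only what that group captured — 3 items.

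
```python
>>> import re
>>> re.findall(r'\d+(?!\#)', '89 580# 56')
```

The negative lookaround is zero-width — it rules out positions where the adjacent text would match, without consuming anything.
No capturing groups, so `findall` returns the 3 full match strings.

['89', '58', '56']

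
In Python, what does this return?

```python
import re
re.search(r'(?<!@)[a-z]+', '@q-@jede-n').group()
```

The negative lookahead/lookbehind blocks any match where the forbidden context is present.
`search` walks the string left to right and returns the first match it finds.
The match spans [5:8] → 'ede'.

'ede'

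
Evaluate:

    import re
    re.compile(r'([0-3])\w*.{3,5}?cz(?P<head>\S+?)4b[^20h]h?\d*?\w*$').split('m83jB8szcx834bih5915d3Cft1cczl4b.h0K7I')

['m8', '3', 'l', '']

Pattern: a character in [0-3] (captured); then zero or more of a word character, then 3 to 5 of any character (lazy), then the literal 'cz'; then one or more of a non-whitespace character (lazy) (captured as 'head'); then the literal '4b', then any character except [20h], then optionally the literal 'h'; then zero or more of a digit (lazy), then zero or more of a word character; then anchored at the end.
Matches to split on: at [2:38] → '3jB8szcx834bih5915d3Cft1cczl4b.h0K7I'.
The group in the pattern means `split` returns the separators' captures alongside the pieces.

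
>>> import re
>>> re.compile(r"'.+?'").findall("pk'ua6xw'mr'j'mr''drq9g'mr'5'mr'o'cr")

Since nothing is captured, `findall` lists the 5 matched substrings directly.

["'ua6xw'", "'j'", "''drq9g'", "'5'", "'o'"]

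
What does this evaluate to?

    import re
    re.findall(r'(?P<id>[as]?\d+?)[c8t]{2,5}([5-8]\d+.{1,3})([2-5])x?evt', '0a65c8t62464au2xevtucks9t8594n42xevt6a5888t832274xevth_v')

[('a65', '62464au', '2'), ('s9', '594n4', '2'), ('a5', '83227', '4')]

The pattern matches optionally one of [as], then one or more of a digit (lazy) (captured as 'id'); then 2 to 5 of one of [c8t]; then a character in [5-8], then one or more of a digit, then 1 to 3 of any character (captured); then a character in [2-5] (captured); then optionally the literal 'x', then the literal 'evt'.
With the lazy modifier that quantifier settles for the fewest repetitions that let the rest of the pattern succeed (the atoms after it are unaffected and can still be greedy).
Walking the string: at [1:19] match 'a65c8t62464au2xevt', groups = ('a65', '62464au', '2'); at [22:36] match 's9t8594n42xevt', groups = ('s9', '594n4', '2'); at [37:53] match 'a5888t832274xevt', groups = ('a5', '83227', '4').
3 groups means each result is a tuple of 3 captured strings — 3 here.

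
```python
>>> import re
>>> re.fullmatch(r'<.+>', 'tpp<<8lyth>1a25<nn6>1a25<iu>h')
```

None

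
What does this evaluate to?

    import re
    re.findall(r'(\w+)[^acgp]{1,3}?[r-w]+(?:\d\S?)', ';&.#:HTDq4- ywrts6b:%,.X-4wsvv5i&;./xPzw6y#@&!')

['HTDq4', 'X', 'xP']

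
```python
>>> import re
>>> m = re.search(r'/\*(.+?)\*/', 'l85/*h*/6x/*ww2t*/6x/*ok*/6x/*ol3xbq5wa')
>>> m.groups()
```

With the lazy modifier that quantifier settles for the fewest repetitions that let the rest of the pattern succeed (the atoms after it are unaffected and can still be greedy).
Unlike `match`, `search` isn't anchored — it looks for the pattern anywhere in the string.
The match spans [3:8] → '/*h*/'.
Captured: group 1 = 'h'.

('h',)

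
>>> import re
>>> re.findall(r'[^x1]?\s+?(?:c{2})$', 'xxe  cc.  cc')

Pattern: optionally any character except [x1]; then one or more of whitespace (lazy); then exactly 2 of a literal 'c' (non-capturing group); then anchored at the end.
Walking the string: at [7:12] → '.  cc'.
Since nothing is captured, `findall` lists the 1 matched substring directly.

['.  cc']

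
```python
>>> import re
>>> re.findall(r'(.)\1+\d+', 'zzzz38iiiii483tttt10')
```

['z', 'i', 't']

The backreference `\1` re-matches whatever the first group consumed, character for character.
Matches: at [0:6] match 'zzzz38', group 1 = 'z'; at [6:14] match 'iiiii483', group 1 = 'i'; at [14:20] match 'tttt10', group 1 = 't'.
Because there's exactly one group, `findall` drops the full match and keeps group 1 from each hit.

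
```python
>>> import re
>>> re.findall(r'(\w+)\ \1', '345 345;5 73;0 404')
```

['345']

`\1` has to match the exact text group 1 already captured.
Walking the string: at [0:7] match '345 345', group 1 = '345'.
One capturing group, so `findall` returns just the captured substring from the one match — 1 in all.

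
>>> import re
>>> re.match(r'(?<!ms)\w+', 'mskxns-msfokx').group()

'mskxns'

The negative lookahead/lookbehind blocks any match where the forbidden context is present.
With `match`, the pattern is implicitly anchored at the beginning.
The match spans [0:6] → 'mskxns'.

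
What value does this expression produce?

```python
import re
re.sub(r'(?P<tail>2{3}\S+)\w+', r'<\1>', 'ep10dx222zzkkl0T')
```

'ep10dx<222zzkkl0>'

Pattern: exactly 3 of the literal '2', then one or more of a non-whitespace character (captured as 'tail'); then one or more of a word character.
Matches: at [6:16] → '222zzkkl0T'.
`\1` in the replacement pulls in group 1's text for each match.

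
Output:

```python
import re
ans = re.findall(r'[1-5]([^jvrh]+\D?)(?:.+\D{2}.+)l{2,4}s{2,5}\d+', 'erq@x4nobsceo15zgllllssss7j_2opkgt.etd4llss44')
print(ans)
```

['nobsceo15zgllllssss7j']

The pattern matches a character in [1-5]; then one or more of any character except [jvrh], then optionally a non-digit (captured); then one or more of any character, then exactly 2 of a non-digit, then one or more of any character (non-capturing group); then 2 to 4 of a literal 'l', then 2 to 5 of the literal 's'; then one or more of a digit.
Walking the string: at [5:45] match '4nobsceo15zgllllssss7j_2opkgt.etd4llss44', group 1 = 'nobsceo15zgllllssss7j'.
One capturing group, so `findall` returns just the captured substring from the one match — 1 in all.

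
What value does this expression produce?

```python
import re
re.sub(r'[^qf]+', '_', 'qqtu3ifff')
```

'qq_fff'

This matches one or more of any character except [qf].
Each match is replaced by '_'.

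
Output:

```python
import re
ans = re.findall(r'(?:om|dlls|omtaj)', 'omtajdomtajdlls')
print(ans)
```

['om', 'om', 'dlls']

The regex engine tests alternatives in the order written; an earlier branch that matches wins even if a later one would match more.
Since nothing is captured, `findall` lists the 3 matched substrings directly.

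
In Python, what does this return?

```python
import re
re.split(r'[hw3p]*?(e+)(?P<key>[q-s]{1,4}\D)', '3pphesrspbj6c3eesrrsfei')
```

Because the pattern has a capturing group, `split` also inserts each captured text between the pieces.

['', 'e', 'srsp', 'bj6c', 'ee', 'srrsf', 'ei']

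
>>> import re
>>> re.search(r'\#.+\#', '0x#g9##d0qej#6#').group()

'#g9##d0qej#6#'

The match spans [2:15] → '#g9##d0qej#6#'.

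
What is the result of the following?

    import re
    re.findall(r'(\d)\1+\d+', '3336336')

A backreference is literal: `\1` must see the identical characters the first group matched.
Scanning left to right: at [0:7] match '3336336', group 1 = '3'.
With a single group, `findall` returns only what that group captured — 1 item.

['3']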